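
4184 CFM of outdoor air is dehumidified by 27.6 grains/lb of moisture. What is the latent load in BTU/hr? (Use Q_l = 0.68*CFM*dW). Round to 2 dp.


Q = 0.68 * 4184 * 27.6 = 78525.31 BTU/hr

78525.31 BTU/hr


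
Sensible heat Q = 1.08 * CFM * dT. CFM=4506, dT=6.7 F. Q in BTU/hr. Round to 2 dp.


Q = 1.08 * 4506 * 6.7 = 32605.42 BTU/hr

32605.42 BTU/hr


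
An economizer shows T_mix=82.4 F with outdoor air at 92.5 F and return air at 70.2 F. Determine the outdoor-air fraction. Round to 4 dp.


frac = (82.4 - 70.2) / (92.5 - 70.2) = 0.5471

0.5471


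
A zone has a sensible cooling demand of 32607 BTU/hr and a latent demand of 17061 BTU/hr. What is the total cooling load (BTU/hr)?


Qt = 32607 + 17061 = 49668 BTU/hr

49668 BTU/hr


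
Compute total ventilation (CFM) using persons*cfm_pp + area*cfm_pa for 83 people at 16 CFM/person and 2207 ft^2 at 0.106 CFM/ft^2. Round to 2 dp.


Total = 83*16 + 2207*0.106 = 1561.94 CFM

1561.94 CFM


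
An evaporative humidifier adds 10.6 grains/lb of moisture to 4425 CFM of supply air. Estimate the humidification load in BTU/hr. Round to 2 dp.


Q = 0.68 * 4425 * 10.6 = 31895.40 BTU/hr

31895.40 BTU/hr


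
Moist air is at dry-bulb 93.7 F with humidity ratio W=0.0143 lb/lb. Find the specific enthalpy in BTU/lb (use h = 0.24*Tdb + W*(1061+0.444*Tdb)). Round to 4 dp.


h = 0.24*93.7 + 0.0143*(1061+0.444*93.7) = 38.2552 BTU/lb

38.2552 BTU/lb


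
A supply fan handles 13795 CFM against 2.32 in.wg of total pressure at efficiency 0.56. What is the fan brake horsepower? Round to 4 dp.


BHP = 13795 * 2.32 / (6356 * 0.56) = 8.9916 hp

8.9916 hp


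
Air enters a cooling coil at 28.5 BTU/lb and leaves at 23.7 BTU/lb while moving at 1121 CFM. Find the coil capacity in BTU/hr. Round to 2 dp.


Q = 4.5 * 1121 * (28.5 - 23.7) = 24213.60 BTU/hr

24213.60 BTU/hr


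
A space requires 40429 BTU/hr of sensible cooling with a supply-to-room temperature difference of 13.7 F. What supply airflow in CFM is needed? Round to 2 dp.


CFM = 40429 / (1.08 * 13.7) = 2732.43

2732.43 CFM


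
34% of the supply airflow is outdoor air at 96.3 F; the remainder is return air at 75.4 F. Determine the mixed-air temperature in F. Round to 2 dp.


T_mix = 0.34*96.3 + 0.66*75.4 = 82.51 F

82.51 F


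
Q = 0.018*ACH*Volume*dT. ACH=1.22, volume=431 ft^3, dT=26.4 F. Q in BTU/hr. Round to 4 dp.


Q = 0.018 * 1.22 * 431 * 26.4 = 249.8697 BTU/hr

249.8697 BTU/hr


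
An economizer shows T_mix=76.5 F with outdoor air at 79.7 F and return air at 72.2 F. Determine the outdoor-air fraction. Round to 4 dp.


frac = (76.5 - 72.2) / (79.7 - 72.2) = 0.5733

0.5733


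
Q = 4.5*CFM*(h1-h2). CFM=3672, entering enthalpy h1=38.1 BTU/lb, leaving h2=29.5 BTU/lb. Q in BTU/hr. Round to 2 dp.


Q = 4.5 * 3672 * (38.1 - 29.5) = 142106.40 BTU/hr

142106.40 BTU/hr


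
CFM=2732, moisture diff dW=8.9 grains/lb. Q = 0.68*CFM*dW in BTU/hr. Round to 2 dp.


Q = 0.68 * 2732 * 8.9 = 16534.06 BTU/hr

16534.06 BTU/hr


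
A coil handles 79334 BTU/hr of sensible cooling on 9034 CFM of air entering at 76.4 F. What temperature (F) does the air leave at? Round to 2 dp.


dT = 79334/(1.08*9034) = 8.1312
T_leave = 76.4 - 8.1312 = 68.27 F

68.27 F


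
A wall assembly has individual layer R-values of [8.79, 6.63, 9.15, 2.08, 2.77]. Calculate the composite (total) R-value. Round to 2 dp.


R_total = 8.79 + 6.63 + 9.15 + 2.08 + 2.77 = 29.42

29.42


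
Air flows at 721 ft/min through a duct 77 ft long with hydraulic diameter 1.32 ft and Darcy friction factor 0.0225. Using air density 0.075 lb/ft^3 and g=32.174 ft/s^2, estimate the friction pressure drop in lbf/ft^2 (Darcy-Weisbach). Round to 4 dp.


v_fps = 721/60 = 12.0167 ft/s
dp = 0.0225*(77/1.32)*0.075*12.0167^2/(2*32.174) = 0.2209 lbf/ft^2

0.2209 lbf/ft^2


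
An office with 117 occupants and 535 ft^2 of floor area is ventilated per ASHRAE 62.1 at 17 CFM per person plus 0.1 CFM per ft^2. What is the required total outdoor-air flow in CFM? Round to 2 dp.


Total = 117*17 + 535*0.1 = 2042.50 CFM

2042.50 CFM


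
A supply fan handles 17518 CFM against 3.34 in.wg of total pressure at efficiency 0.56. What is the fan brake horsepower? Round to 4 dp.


BHP = 17518 * 3.34 / (6356 * 0.56) = 16.4384 hp

16.4384 hp


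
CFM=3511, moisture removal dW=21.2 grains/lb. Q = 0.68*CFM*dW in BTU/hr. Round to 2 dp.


Q = 0.68 * 3511 * 21.2 = 50614.58 BTU/hr

50614.58 BTU/hr


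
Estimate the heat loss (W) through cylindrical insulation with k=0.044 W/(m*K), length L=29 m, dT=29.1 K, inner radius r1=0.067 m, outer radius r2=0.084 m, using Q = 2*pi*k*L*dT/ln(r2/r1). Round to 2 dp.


Q = 2*pi*0.044*29*29.1/ln(0.084/0.067) = 1031.75 W

1031.75 W


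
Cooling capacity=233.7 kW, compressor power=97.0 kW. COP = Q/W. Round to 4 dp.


COP = 233.7 / 97.0 = 2.4093

2.4093


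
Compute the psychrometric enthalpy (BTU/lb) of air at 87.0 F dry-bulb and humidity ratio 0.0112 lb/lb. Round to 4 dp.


h = 0.24*87.0 + 0.0112*(1061+0.444*87.0) = 33.1958 BTU/lb

33.1958 BTU/lb


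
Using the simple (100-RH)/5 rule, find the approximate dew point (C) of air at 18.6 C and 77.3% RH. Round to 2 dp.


Td = 18.6 - (100-77.3)/5 = 14.06 C

14.06 C


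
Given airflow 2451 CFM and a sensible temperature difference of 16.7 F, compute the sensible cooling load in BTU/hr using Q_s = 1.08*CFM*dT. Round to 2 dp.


Q = 1.08 * 2451 * 16.7 = 44206.24 BTU/hr

44206.24 BTU/hr


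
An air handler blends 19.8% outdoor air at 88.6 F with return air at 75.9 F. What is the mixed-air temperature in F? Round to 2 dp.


T_mix = 75.9 + (19.8/100)*(88.6-75.9) = 78.41 F

78.41 F


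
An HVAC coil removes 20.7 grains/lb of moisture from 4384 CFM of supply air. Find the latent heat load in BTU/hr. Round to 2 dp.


Q = 0.68 * 4384 * 20.7 = 61709.18 BTU/hr

61709.18 BTU/hr


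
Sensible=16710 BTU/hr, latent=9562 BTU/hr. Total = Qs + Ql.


Qt = 16710 + 9562 = 26272 BTU/hr

26272 BTU/hr


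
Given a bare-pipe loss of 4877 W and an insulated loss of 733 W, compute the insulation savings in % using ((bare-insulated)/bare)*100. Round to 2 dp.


Savings = ((4877-733)/4877)*100 = 84.97 %

84.97 %


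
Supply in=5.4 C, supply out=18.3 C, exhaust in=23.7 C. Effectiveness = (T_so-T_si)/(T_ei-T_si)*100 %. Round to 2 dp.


eff = (18.3-5.4)/(23.7-5.4)*100 = 70.49 %

70.49 %


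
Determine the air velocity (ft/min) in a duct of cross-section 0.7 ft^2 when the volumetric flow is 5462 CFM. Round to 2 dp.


V = 5462 / 0.7 = 7802.86 ft/min

7802.86 ft/min


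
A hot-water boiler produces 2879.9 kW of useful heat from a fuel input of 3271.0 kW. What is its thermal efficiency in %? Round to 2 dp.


eta = (2879.9/3271.0)*100 = 88.04 %

88.04 %


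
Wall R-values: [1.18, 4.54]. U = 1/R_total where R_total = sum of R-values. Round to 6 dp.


R_total = 1.18 + 4.54 = 5.72
U = 1/5.72 = 0.174825

0.174825


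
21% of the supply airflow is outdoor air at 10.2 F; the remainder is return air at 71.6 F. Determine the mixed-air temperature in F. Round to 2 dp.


T_mix = 0.21*10.2 + 0.79*71.6 = 58.71 F

58.71 F


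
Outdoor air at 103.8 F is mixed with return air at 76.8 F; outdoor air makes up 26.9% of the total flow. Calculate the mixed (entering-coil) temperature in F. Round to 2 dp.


T_mix = 76.8 + (26.9/100)*(103.8-76.8) = 84.06 F

84.06 F


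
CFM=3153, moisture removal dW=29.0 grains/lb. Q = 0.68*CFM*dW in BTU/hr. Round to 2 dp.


Q = 0.68 * 3153 * 29.0 = 62177.16 BTU/hr

62177.16 BTU/hr


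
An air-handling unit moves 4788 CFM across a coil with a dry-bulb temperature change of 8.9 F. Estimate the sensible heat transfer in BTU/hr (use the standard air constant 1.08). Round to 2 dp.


Q = 1.08 * 4788 * 8.9 = 46022.26 BTU/hr

46022.26 BTU/hr


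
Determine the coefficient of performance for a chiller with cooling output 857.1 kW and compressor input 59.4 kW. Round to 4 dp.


COP = 857.1 / 59.4 = 14.4293

14.4293


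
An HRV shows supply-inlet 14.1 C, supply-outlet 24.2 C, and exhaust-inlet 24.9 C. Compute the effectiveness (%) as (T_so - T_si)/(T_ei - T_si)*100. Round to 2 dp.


eff = (24.2-14.1)/(24.9-14.1)*100 = 93.52 %

93.52 %


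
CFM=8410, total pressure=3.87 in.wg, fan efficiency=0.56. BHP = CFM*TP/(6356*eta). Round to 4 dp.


BHP = 8410 * 3.87 / (6356 * 0.56) = 9.1440 hp

9.1440 hp


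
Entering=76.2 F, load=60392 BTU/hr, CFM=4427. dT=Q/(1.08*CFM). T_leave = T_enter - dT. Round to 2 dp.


dT = 60392/(1.08*4427) = 12.6312
T_leave = 76.2 - 12.6312 = 63.57 F

63.57 F


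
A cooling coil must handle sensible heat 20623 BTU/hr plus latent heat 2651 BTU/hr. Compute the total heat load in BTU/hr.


Qt = 20623 + 2651 = 23274 BTU/hr

23274 BTU/hr


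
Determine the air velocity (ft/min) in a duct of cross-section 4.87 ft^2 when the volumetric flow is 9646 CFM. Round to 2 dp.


V = 9646 / 4.87 = 1980.70 ft/min

1980.70 ft/min


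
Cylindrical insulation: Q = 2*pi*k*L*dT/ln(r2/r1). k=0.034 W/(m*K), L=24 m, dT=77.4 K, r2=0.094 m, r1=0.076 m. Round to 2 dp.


Q = 2*pi*0.034*24*77.4/ln(0.094/0.076) = 1866.92 W

1866.92 W


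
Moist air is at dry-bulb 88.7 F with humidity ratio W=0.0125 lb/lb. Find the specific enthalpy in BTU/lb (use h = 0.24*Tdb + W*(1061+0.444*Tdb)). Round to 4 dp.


h = 0.24*88.7 + 0.0125*(1061+0.444*88.7) = 35.0428 BTU/lb

35.0428 BTU/lb


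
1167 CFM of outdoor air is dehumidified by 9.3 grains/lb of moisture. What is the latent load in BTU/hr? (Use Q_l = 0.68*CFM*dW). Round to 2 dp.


Q = 0.68 * 1167 * 9.3 = 7380.11 BTU/hr

7380.11 BTU/hr


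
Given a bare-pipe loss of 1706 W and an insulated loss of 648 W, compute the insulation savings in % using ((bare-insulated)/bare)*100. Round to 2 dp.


Savings = ((1706-648)/1706)*100 = 62.02 %

62.02 %


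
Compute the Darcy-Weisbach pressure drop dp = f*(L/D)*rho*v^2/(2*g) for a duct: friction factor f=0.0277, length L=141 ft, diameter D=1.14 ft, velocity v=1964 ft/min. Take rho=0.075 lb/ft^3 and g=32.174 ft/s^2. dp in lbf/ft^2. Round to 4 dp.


v_fps = 1964/60 = 32.7333 ft/s
dp = 0.0277*(141/1.14)*0.075*32.7333^2/(2*32.174) = 4.2786 lbf/ft^2

4.2786 lbf/ft^2


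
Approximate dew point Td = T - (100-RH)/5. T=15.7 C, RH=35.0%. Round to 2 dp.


Td = 15.7 - (100-35.0)/5 = 2.70 C

2.70 C


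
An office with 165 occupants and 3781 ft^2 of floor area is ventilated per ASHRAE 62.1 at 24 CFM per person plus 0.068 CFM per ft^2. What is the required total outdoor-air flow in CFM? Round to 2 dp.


Total = 165*24 + 3781*0.068 = 4217.11 CFM

4217.11 CFM


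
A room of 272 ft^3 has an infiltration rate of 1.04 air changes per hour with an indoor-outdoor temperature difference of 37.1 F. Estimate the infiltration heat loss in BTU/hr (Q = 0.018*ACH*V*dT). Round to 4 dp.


Q = 0.018 * 1.04 * 272 * 37.1 = 188.9073 BTU/hr

188.9073 BTU/hr


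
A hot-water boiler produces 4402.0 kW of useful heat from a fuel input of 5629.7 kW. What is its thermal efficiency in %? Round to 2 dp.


eta = (4402.0/5629.7)*100 = 78.19 %

78.19 %


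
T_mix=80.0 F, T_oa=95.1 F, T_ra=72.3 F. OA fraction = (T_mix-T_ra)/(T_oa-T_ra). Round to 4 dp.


frac = (80.0 - 72.3) / (95.1 - 72.3) = 0.3377

0.3377


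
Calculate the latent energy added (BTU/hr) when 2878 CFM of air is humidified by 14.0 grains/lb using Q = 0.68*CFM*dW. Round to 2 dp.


Q = 0.68 * 2878 * 14.0 = 27398.56 BTU/hr

27398.56 BTU/hr


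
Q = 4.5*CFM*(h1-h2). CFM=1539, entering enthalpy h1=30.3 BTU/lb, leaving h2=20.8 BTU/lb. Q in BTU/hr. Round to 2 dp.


Q = 4.5 * 1539 * (30.3 - 20.8) = 65792.25 BTU/hr

65792.25 BTU/hr


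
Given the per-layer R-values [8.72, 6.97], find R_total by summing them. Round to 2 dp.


R_total = 8.72 + 6.97 = 15.69

15.69


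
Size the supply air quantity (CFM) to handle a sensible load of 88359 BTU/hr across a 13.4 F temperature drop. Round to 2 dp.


CFM = 88359 / (1.08 * 13.4) = 6105.51

6105.51 CFM


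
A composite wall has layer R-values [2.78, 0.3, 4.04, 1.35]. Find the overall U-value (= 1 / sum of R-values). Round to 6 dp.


R_total = 2.78 + 0.3 + 4.04 + 1.35 = 8.47
U = 1/8.47 = 0.118064

0.118064


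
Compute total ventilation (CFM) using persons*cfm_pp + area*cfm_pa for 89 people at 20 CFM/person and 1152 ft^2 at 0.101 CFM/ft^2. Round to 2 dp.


Total = 89*20 + 1152*0.101 = 1896.35 CFM

1896.35 CFM


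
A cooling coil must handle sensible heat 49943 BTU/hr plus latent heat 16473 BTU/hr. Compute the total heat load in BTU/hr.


Qt = 49943 + 16473 = 66416 BTU/hr

66416 BTU/hr


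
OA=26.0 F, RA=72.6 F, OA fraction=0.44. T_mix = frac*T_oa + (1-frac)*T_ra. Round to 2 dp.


T_mix = 0.44*26.0 + 0.56*72.6 = 52.10 F

52.10 F


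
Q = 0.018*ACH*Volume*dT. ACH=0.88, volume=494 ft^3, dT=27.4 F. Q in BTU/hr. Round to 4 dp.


Q = 0.018 * 0.88 * 494 * 27.4 = 214.4039 BTU/hr

214.4039 BTU/hr


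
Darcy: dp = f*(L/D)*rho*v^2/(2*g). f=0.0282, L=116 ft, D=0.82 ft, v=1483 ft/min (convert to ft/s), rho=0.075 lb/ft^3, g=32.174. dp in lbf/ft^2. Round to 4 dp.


v_fps = 1483/60 = 24.7167 ft/s
dp = 0.0282*(116/0.82)*0.075*24.7167^2/(2*32.174) = 2.8405 lbf/ft^2

2.8405 lbf/ft^2


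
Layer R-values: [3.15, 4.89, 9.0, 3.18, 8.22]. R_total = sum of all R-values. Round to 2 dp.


R_total = 3.15 + 4.89 + 9.0 + 3.18 + 8.22 = 28.44

28.44


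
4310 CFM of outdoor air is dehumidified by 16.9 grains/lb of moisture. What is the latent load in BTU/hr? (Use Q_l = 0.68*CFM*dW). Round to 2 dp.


Q = 0.68 * 4310 * 16.9 = 49530.52 BTU/hr

49530.52 BTU/hr


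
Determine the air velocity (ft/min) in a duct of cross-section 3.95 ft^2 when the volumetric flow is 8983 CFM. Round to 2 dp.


V = 8983 / 3.95 = 2274.18 ft/min

2274.18 ft/min


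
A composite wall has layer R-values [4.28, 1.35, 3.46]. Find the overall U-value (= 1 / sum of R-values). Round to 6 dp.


R_total = 4.28 + 1.35 + 3.46 = 9.09
U = 1/9.09 = 0.110011

0.110011


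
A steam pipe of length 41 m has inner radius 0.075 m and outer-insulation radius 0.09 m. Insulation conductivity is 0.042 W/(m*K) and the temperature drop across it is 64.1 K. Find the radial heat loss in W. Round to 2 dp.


Q = 2*pi*0.042*41*64.1/ln(0.09/0.075) = 3803.93 W

3803.93 W


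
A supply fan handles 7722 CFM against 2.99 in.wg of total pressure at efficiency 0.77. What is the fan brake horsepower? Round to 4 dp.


BHP = 7722 * 2.99 / (6356 * 0.77) = 4.7177 hp

4.7177 hp


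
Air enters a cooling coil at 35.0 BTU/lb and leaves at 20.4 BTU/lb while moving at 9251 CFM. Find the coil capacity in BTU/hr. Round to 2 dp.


Q = 4.5 * 9251 * (35.0 - 20.4) = 607790.70 BTU/hr

607790.70 BTU/hr


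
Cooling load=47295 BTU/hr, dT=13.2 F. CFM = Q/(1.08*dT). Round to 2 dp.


CFM = 47295 / (1.08 * 13.2) = 3317.55

3317.55 CFM


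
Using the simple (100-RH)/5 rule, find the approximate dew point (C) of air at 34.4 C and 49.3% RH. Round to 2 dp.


Td = 34.4 - (100-49.3)/5 = 24.26 C

24.26 C


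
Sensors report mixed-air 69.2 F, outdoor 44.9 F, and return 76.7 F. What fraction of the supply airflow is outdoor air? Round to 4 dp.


frac = (69.2 - 76.7) / (44.9 - 76.7) = 0.2358

0.2358


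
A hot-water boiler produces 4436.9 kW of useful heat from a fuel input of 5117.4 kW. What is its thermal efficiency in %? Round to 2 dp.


eta = (4436.9/5117.4)*100 = 86.70 %

86.70 %


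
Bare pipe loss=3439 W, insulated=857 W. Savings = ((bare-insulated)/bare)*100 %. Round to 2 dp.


Savings = ((3439-857)/3439)*100 = 75.08 %

75.08 %


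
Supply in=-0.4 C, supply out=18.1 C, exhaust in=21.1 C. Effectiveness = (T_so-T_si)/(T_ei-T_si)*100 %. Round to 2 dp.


eff = (18.1-(-0.4))/(21.1-(-0.4))*100 = 86.05 %

86.05 %


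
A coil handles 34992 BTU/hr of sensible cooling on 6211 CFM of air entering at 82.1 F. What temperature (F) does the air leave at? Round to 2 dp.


dT = 34992/(1.08*6211) = 5.2166
T_leave = 82.1 - 5.2166 = 76.88 F

76.88 F


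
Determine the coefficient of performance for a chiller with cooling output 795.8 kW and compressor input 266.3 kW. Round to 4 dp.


COP = 795.8 / 266.3 = 2.9884

2.9884


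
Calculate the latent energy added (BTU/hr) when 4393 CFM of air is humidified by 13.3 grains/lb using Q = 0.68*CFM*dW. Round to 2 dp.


Q = 0.68 * 4393 * 13.3 = 39730.29 BTU/hr

39730.29 BTU/hr


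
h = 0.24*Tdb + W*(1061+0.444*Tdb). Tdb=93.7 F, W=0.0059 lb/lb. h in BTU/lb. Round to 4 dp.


h = 0.24*93.7 + 0.0059*(1061+0.444*93.7) = 28.9934 BTU/lb

28.9934 BTU/lb


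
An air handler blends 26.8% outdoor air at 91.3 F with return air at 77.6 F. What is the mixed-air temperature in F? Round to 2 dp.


T_mix = 77.6 + (26.8/100)*(91.3-77.6) = 81.27 F

81.27 F


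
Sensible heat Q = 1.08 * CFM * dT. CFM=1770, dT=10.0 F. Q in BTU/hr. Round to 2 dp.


Q = 1.08 * 1770 * 10.0 = 19116.00 BTU/hr

19116.00 BTU/hr


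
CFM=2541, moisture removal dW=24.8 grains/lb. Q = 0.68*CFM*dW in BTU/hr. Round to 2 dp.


Q = 0.68 * 2541 * 24.8 = 42851.42 BTU/hr

42851.42 BTU/hr


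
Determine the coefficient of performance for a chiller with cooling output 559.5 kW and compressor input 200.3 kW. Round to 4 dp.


COP = 559.5 / 200.3 = 2.7933

2.7933


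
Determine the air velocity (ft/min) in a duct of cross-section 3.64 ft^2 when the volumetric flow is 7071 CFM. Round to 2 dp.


V = 7071 / 3.64 = 1942.58 ft/min

1942.58 ft/min


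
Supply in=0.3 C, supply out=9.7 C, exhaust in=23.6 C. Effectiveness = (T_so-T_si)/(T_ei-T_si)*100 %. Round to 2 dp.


eff = (9.7-0.3)/(23.6-0.3)*100 = 40.34 %

40.34 %


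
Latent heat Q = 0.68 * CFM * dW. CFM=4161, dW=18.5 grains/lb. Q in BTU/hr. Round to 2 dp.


Q = 0.68 * 4161 * 18.5 = 52345.38 BTU/hr

52345.38 BTU/hr


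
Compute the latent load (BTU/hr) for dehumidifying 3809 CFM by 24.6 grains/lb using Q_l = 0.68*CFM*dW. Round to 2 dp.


Q = 0.68 * 3809 * 24.6 = 63716.95 BTU/hr

63716.95 BTU/hr


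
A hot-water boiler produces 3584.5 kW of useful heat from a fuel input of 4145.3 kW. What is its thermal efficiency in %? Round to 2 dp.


eta = (3584.5/4145.3)*100 = 86.47 %

86.47 %


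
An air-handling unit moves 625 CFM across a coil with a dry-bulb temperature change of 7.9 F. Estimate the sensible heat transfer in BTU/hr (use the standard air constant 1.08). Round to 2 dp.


Q = 1.08 * 625 * 7.9 = 5332.50 BTU/hr

5332.50 BTU/hr


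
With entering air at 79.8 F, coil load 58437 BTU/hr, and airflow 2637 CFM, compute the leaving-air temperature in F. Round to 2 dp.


dT = 58437/(1.08*2637) = 20.5189
T_leave = 79.8 - 20.5189 = 59.28 F

59.28 F


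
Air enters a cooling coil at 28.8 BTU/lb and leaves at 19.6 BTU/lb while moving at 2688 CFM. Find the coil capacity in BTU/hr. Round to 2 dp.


Q = 4.5 * 2688 * (28.8 - 19.6) = 111283.20 BTU/hr

111283.20 BTU/hr


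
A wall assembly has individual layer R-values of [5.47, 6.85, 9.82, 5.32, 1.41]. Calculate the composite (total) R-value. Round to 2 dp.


R_total = 5.47 + 6.85 + 9.82 + 5.32 + 1.41 = 28.87

28.87


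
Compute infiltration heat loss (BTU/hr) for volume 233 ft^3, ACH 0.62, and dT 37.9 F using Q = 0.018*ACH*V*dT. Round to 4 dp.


Q = 0.018 * 0.62 * 233 * 37.9 = 98.5506 BTU/hr

98.5506 BTU/hr


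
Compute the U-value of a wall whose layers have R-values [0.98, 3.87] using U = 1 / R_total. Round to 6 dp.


R_total = 0.98 + 3.87 = 4.85
U = 1/4.85 = 0.206186

0.206186


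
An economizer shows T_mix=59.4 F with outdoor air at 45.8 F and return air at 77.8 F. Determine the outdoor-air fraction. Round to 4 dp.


frac = (59.4 - 77.8) / (45.8 - 77.8) = 0.5750

0.5750


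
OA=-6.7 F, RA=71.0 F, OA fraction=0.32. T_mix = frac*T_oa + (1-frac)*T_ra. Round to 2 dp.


T_mix = 0.32*(-6.7) + 0.68*71.0 = 46.14 F

46.14 F


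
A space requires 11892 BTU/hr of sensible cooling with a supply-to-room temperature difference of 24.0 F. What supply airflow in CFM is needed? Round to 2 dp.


CFM = 11892 / (1.08 * 24.0) = 458.80

458.80 CFM


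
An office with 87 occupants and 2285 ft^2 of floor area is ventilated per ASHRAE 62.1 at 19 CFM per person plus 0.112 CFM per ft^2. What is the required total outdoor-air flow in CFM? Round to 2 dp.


Total = 87*19 + 2285*0.112 = 1908.92 CFM

1908.92 CFM


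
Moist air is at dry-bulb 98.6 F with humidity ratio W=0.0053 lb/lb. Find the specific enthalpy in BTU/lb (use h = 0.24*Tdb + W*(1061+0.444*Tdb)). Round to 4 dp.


h = 0.24*98.6 + 0.0053*(1061+0.444*98.6) = 29.5193 BTU/lb

29.5193 BTU/lb


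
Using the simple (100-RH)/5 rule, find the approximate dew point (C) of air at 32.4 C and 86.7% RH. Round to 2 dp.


Td = 32.4 - (100-86.7)/5 = 29.74 C

29.74 C


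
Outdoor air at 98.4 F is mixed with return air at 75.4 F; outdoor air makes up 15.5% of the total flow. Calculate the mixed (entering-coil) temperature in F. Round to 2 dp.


T_mix = 75.4 + (15.5/100)*(98.4-75.4) = 78.97 F

78.97 F


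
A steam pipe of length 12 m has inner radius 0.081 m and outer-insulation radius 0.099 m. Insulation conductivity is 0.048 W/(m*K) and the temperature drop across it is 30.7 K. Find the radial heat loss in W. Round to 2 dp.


Q = 2*pi*0.048*12*30.7/ln(0.099/0.081) = 553.68 W

553.68 W


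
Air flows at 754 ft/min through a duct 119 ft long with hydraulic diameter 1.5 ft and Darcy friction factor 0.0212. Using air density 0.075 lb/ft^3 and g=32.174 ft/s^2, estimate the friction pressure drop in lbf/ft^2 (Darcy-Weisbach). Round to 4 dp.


v_fps = 754/60 = 12.5667 ft/s
dp = 0.0212*(119/1.5)*0.075*12.5667^2/(2*32.174) = 0.3096 lbf/ft^2

0.3096 lbf/ft^2


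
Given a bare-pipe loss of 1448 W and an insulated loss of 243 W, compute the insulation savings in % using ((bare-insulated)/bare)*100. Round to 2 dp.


Savings = ((1448-243)/1448)*100 = 83.22 %

83.22 %


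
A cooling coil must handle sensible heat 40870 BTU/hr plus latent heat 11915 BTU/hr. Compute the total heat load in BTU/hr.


Qt = 40870 + 11915 = 52785 BTU/hr

52785 BTU/hr


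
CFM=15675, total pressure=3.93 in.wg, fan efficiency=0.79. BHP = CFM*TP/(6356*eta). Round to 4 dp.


BHP = 15675 * 3.93 / (6356 * 0.79) = 12.2684 hp

12.2684 hp


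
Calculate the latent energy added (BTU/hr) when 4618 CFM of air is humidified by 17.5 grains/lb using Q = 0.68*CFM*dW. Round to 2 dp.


Q = 0.68 * 4618 * 17.5 = 54954.20 BTU/hr

54954.20 BTU/hr


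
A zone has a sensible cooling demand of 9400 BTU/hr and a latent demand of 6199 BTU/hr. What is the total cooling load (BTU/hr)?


Qt = 9400 + 6199 = 15599 BTU/hr

15599 BTU/hr


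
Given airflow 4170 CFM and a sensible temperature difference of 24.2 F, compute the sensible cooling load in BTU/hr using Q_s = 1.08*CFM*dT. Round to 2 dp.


Q = 1.08 * 4170 * 24.2 = 108987.12 BTU/hr

108987.12 BTU/hr


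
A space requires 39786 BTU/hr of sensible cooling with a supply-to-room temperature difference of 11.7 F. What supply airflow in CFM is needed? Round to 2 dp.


CFM = 39786 / (1.08 * 11.7) = 3148.62

3148.62 CFM


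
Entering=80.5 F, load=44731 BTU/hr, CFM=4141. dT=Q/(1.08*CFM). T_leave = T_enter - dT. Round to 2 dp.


dT = 44731/(1.08*4141) = 10.0018
T_leave = 80.5 - 10.0018 = 70.50 F

70.50 F


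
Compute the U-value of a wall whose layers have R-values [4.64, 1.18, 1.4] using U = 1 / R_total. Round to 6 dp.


R_total = 4.64 + 1.18 + 1.4 = 7.22
U = 1/7.22 = 0.138504

0.138504


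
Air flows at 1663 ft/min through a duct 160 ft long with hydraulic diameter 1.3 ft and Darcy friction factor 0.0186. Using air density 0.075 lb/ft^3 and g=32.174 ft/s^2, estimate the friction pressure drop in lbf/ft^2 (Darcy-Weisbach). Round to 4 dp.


v_fps = 1663/60 = 27.7167 ft/s
dp = 0.0186*(160/1.3)*0.075*27.7167^2/(2*32.174) = 2.0497 lbf/ft^2

2.0497 lbf/ft^2


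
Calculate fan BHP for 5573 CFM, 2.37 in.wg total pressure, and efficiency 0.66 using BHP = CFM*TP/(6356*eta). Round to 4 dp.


BHP = 5573 * 2.37 / (6356 * 0.66) = 3.1485 hp

3.1485 hp


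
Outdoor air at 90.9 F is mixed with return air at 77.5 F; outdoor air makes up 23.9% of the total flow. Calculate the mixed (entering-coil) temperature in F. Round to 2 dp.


T_mix = 77.5 + (23.9/100)*(90.9-77.5) = 80.70 F

80.70 F


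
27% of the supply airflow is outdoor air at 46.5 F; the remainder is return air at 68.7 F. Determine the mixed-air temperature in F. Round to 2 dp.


T_mix = 0.27*46.5 + 0.73*68.7 = 62.71 F

62.71 F


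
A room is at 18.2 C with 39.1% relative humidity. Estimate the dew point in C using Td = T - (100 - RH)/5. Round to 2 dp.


Td = 18.2 - (100-39.1)/5 = 6.02 C

6.02 C


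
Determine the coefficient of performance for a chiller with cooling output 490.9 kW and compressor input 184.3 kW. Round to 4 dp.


COP = 490.9 / 184.3 = 2.6636

2.6636


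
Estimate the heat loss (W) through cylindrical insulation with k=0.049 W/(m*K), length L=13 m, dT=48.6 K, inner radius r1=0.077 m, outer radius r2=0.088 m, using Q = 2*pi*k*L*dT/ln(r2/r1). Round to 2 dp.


Q = 2*pi*0.049*13*48.6/ln(0.088/0.077) = 1456.71 W

1456.71 W


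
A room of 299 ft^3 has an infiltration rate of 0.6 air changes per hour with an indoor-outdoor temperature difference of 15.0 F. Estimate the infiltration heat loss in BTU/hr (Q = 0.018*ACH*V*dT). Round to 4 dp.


Q = 0.018 * 0.6 * 299 * 15.0 = 48.4380 BTU/hr

48.4380 BTU/hr


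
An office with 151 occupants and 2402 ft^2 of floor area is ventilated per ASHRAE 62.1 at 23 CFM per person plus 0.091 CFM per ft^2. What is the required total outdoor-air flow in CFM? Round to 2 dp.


Total = 151*23 + 2402*0.091 = 3691.58 CFM

3691.58 CFM


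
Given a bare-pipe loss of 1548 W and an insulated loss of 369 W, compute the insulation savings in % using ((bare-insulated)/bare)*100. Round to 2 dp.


Savings = ((1548-369)/1548)*100 = 76.16 %

76.16 %


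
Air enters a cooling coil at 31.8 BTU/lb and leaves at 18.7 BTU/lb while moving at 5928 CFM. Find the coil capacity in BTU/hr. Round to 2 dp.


Q = 4.5 * 5928 * (31.8 - 18.7) = 349455.60 BTU/hr

349455.60 BTU/hr


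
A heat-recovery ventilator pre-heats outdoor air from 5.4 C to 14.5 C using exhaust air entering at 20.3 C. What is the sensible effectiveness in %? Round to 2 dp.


eff = (14.5-5.4)/(20.3-5.4)*100 = 61.07 %

61.07 %


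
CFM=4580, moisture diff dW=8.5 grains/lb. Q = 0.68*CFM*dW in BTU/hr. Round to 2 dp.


Q = 0.68 * 4580 * 8.5 = 26472.40 BTU/hr

26472.40 BTU/hr


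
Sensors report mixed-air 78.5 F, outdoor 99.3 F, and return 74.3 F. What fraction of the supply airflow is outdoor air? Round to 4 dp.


frac = (78.5 - 74.3) / (99.3 - 74.3) = 0.1680

0.1680


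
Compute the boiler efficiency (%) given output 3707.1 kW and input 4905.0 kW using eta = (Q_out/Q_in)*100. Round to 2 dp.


eta = (3707.1/4905.0)*100 = 75.58 %

75.58 %


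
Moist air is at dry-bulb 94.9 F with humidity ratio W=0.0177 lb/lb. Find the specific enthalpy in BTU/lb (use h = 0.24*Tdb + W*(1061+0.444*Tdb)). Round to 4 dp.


h = 0.24*94.9 + 0.0177*(1061+0.444*94.9) = 42.3015 BTU/lb

42.3015 BTU/lb


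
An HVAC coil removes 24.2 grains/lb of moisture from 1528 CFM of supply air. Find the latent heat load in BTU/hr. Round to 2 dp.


Q = 0.68 * 1528 * 24.2 = 25144.77 BTU/hr

25144.77 BTU/hr


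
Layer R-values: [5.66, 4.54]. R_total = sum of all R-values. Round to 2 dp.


R_total = 5.66 + 4.54 = 10.20

10.20


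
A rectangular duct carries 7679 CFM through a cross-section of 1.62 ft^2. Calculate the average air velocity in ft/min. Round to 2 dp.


V = 7679 / 1.62 = 4740.12 ft/min

4740.12 ft/min


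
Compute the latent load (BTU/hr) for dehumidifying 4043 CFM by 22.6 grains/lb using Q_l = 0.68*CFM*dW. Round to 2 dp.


Q = 0.68 * 4043 * 22.6 = 62132.82 BTU/hr

62132.82 BTU/hr


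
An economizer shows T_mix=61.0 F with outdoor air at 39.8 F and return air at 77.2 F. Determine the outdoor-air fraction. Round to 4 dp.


frac = (61.0 - 77.2) / (39.8 - 77.2) = 0.4332

0.4332


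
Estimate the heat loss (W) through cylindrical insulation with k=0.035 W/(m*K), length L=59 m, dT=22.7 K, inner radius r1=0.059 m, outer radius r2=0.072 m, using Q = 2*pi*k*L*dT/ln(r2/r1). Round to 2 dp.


Q = 2*pi*0.035*59*22.7/ln(0.072/0.059) = 1479.08 W

1479.08 W


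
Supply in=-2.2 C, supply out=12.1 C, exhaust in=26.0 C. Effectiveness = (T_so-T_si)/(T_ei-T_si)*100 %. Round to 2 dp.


eff = (12.1-(-2.2))/(26.0-(-2.2))*100 = 50.71 %

50.71 %


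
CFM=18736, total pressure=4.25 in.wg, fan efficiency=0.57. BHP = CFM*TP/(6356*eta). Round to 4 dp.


BHP = 18736 * 4.25 / (6356 * 0.57) = 21.9790 hp

21.9790 hp


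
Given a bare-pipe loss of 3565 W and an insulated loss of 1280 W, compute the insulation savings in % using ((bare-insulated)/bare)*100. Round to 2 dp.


Savings = ((3565-1280)/3565)*100 = 64.10 %

64.10 %


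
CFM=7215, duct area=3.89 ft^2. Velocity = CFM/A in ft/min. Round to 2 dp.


V = 7215 / 3.89 = 1854.76 ft/min

1854.76 ft/min


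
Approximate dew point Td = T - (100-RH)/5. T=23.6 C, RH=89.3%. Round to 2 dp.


Td = 23.6 - (100-89.3)/5 = 21.46 C

21.46 C


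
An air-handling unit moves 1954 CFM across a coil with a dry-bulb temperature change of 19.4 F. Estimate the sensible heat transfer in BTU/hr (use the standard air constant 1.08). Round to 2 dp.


Q = 1.08 * 1954 * 19.4 = 40940.21 BTU/hr

40940.21 BTU/hr


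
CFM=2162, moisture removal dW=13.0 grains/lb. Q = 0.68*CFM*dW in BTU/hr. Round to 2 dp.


Q = 0.68 * 2162 * 13.0 = 19112.08 BTU/hr

19112.08 BTU/hr


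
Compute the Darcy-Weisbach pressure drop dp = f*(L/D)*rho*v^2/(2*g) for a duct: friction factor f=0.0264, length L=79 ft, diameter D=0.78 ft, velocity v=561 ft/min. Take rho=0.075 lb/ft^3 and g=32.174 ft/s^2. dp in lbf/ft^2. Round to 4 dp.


v_fps = 561/60 = 9.35 ft/s
dp = 0.0264*(79/0.78)*0.075*9.35^2/(2*32.174) = 0.2724 lbf/ft^2

0.2724 lbf/ft^2


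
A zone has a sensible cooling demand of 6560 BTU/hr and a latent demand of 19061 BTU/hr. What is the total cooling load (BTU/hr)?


Qt = 6560 + 19061 = 25621 BTU/hr

25621 BTU/hr


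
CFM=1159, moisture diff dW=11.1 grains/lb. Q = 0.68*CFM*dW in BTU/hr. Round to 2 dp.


Q = 0.68 * 1159 * 11.1 = 8748.13 BTU/hr

8748.13 BTU/hr


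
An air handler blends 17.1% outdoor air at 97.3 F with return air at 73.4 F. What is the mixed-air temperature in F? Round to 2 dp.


T_mix = 73.4 + (17.1/100)*(97.3-73.4) = 77.49 F

77.49 F


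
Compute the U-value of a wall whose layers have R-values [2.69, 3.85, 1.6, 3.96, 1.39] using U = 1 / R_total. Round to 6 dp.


R_total = 2.69 + 3.85 + 1.6 + 3.96 + 1.39 = 13.49
U = 1/13.49 = 0.074129

0.074129


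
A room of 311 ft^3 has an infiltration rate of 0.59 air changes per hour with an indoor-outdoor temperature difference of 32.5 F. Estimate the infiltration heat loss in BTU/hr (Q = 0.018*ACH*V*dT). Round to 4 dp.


Q = 0.018 * 0.59 * 311 * 32.5 = 107.3417 BTU/hr

107.3417 BTU/hr


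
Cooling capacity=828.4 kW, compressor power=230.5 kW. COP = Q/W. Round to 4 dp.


COP = 828.4 / 230.5 = 3.5939

3.5939


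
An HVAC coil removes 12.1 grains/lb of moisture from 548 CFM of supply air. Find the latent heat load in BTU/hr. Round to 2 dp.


Q = 0.68 * 548 * 12.1 = 4508.94 BTU/hr

4508.94 BTU/hr


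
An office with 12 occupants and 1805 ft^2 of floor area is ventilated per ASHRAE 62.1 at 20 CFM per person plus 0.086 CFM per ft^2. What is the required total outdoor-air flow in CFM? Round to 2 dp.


Total = 12*20 + 1805*0.086 = 395.23 CFM

395.23 CFM


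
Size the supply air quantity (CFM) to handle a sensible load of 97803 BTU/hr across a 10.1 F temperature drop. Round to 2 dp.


CFM = 97803 / (1.08 * 10.1) = 8966.17

8966.17 CFM


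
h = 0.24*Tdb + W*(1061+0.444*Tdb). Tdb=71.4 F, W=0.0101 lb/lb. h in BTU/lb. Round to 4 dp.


h = 0.24*71.4 + 0.0101*(1061+0.444*71.4) = 28.1723 BTU/lb

28.1723 BTU/lb


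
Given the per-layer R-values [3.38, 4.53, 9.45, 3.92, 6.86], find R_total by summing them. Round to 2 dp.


R_total = 3.38 + 4.53 + 9.45 + 3.92 + 6.86 = 28.14

28.14


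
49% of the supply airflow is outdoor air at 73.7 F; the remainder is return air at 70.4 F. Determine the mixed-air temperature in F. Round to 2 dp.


T_mix = 0.49*73.7 + 0.51*70.4 = 72.02 F

72.02 F


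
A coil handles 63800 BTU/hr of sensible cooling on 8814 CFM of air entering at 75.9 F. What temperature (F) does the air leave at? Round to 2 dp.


dT = 63800/(1.08*8814) = 6.7023
T_leave = 75.9 - 6.7023 = 69.20 F

69.20 F


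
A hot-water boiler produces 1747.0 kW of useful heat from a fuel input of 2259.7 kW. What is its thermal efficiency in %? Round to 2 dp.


eta = (1747.0/2259.7)*100 = 77.31 %

77.31 %


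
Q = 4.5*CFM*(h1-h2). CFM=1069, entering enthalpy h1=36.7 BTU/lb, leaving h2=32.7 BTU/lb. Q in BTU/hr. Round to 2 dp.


Q = 4.5 * 1069 * (36.7 - 32.7) = 19242.00 BTU/hr

19242.00 BTU/hr


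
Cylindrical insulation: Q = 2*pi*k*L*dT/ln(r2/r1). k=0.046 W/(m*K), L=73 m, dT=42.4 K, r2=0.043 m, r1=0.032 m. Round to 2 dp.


Q = 2*pi*0.046*73*42.4/ln(0.043/0.032) = 3027.76 W

3027.76 W


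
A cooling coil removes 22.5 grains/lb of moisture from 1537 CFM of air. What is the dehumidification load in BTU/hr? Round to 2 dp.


Q = 0.68 * 1537 * 22.5 = 23516.10 BTU/hr

23516.10 BTU/hr


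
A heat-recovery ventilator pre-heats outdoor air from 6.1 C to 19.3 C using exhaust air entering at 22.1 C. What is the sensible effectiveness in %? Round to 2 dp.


eff = (19.3-6.1)/(22.1-6.1)*100 = 82.50 %

82.50 %


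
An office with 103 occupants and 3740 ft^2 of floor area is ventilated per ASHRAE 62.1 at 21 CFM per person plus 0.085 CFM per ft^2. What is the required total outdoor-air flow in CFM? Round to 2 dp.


Total = 103*21 + 3740*0.085 = 2480.90 CFM

2480.90 CFM


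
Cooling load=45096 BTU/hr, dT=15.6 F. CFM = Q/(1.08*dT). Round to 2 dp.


CFM = 45096 / (1.08 * 15.6) = 2676.64

2676.64 CFM


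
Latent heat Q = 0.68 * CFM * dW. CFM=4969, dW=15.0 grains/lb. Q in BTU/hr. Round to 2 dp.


Q = 0.68 * 4969 * 15.0 = 50683.80 BTU/hr

50683.80 BTU/hr


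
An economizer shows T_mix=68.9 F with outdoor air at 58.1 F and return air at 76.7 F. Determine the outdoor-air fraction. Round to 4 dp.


frac = (68.9 - 76.7) / (58.1 - 76.7) = 0.4194

0.4194


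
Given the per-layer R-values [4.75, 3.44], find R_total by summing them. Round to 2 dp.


R_total = 4.75 + 3.44 = 8.19

8.19


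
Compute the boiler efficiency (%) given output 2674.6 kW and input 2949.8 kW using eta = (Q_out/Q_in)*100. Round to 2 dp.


eta = (2674.6/2949.8)*100 = 90.67 %

90.67 %


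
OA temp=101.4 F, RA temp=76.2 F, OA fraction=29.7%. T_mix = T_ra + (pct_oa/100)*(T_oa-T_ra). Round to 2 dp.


T_mix = 76.2 + (29.7/100)*(101.4-76.2) = 83.68 F

83.68 F


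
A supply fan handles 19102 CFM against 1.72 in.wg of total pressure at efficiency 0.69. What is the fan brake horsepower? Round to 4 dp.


BHP = 19102 * 1.72 / (6356 * 0.69) = 7.4916 hp

7.4916 hp


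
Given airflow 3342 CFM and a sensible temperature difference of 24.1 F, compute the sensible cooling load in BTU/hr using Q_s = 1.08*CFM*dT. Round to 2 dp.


Q = 1.08 * 3342 * 24.1 = 86985.58 BTU/hr

86985.58 BTU/hr


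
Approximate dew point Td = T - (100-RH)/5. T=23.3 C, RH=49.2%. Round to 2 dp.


Td = 23.3 - (100-49.2)/5 = 13.14 C

13.14 C


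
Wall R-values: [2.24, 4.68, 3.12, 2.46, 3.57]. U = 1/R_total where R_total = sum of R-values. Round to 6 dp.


R_total = 2.24 + 4.68 + 3.12 + 2.46 + 3.57 = 16.07
U = 1/16.07 = 0.062228

0.062228


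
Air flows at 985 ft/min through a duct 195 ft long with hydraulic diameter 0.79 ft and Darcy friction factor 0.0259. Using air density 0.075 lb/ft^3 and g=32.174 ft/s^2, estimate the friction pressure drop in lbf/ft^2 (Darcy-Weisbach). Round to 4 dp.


v_fps = 985/60 = 16.4167 ft/s
dp = 0.0259*(195/0.79)*0.075*16.4167^2/(2*32.174) = 2.0082 lbf/ft^2

2.0082 lbf/ft^2


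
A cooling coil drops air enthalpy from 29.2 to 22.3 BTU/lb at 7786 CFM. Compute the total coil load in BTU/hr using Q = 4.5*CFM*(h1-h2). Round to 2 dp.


Q = 4.5 * 7786 * (29.2 - 22.3) = 241755.30 BTU/hr

241755.30 BTU/hr


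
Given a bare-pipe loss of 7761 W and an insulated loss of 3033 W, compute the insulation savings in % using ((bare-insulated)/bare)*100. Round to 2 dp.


Savings = ((7761-3033)/7761)*100 = 60.92 %

60.92 %


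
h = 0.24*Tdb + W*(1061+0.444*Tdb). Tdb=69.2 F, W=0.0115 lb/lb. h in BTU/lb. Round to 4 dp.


h = 0.24*69.2 + 0.0115*(1061+0.444*69.2) = 29.1628 BTU/lb

29.1628 BTU/lb


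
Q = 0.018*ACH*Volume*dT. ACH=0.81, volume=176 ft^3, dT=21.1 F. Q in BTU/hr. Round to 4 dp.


Q = 0.018 * 0.81 * 176 * 21.1 = 54.1443 BTU/hr

54.1443 BTU/hr


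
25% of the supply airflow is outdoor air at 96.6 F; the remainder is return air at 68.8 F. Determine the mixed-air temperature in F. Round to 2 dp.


T_mix = 0.25*96.6 + 0.75*68.8 = 75.75 F

75.75 F


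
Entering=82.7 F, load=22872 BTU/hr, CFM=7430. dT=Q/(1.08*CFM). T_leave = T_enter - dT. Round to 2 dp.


dT = 22872/(1.08*7430) = 2.8503
T_leave = 82.7 - 2.8503 = 79.85 F

79.85 F


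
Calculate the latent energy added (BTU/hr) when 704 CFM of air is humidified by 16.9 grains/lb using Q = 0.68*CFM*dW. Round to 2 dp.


Q = 0.68 * 704 * 16.9 = 8090.37 BTU/hr

8090.37 BTU/hr


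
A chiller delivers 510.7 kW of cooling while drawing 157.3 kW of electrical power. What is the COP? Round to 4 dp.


COP = 510.7 / 157.3 = 3.2467

3.2467


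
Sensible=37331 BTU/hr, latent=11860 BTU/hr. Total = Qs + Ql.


Qt = 37331 + 11860 = 49191 BTU/hr

49191 BTU/hr


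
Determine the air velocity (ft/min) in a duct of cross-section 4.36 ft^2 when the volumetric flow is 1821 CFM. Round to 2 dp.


V = 1821 / 4.36 = 417.66 ft/min

417.66 ft/min


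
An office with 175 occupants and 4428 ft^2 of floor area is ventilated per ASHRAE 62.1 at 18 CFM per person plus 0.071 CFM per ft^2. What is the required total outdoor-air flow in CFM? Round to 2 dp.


Total = 175*18 + 4428*0.071 = 3464.39 CFM

3464.39 CFM


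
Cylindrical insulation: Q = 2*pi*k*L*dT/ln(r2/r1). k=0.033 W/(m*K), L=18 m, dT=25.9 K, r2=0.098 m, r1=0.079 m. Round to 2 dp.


Q = 2*pi*0.033*18*25.9/ln(0.098/0.079) = 448.52 W

448.52 W


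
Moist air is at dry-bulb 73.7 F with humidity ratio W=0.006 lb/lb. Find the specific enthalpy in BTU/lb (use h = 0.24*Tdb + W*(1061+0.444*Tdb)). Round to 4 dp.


h = 0.24*73.7 + 0.006*(1061+0.444*73.7) = 24.2503 BTU/lb

24.2503 BTU/lb


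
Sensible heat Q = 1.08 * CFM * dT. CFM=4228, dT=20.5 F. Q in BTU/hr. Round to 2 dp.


Q = 1.08 * 4228 * 20.5 = 93607.92 BTU/hr

93607.92 BTU/hr


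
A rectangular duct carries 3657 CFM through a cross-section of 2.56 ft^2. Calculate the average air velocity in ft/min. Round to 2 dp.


V = 3657 / 2.56 = 1428.52 ft/min

1428.52 ft/min


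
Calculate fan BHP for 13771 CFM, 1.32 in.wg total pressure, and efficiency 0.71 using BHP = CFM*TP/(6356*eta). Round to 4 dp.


BHP = 13771 * 1.32 / (6356 * 0.71) = 4.0281 hp

4.0281 hp


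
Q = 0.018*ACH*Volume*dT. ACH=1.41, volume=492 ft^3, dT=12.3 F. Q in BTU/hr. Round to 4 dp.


Q = 0.018 * 1.41 * 492 * 12.3 = 153.5896 BTU/hr

153.5896 BTU/hr


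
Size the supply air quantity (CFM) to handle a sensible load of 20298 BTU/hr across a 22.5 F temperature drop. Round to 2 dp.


CFM = 20298 / (1.08 * 22.5) = 835.31

835.31 CFM


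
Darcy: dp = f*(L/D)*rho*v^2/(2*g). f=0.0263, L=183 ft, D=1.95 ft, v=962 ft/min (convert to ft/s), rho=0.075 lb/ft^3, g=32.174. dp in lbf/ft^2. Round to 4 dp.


v_fps = 962/60 = 16.0333 ft/s
dp = 0.0263*(183/1.95)*0.075*16.0333^2/(2*32.174) = 0.7395 lbf/ft^2

0.7395 lbf/ft^2
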